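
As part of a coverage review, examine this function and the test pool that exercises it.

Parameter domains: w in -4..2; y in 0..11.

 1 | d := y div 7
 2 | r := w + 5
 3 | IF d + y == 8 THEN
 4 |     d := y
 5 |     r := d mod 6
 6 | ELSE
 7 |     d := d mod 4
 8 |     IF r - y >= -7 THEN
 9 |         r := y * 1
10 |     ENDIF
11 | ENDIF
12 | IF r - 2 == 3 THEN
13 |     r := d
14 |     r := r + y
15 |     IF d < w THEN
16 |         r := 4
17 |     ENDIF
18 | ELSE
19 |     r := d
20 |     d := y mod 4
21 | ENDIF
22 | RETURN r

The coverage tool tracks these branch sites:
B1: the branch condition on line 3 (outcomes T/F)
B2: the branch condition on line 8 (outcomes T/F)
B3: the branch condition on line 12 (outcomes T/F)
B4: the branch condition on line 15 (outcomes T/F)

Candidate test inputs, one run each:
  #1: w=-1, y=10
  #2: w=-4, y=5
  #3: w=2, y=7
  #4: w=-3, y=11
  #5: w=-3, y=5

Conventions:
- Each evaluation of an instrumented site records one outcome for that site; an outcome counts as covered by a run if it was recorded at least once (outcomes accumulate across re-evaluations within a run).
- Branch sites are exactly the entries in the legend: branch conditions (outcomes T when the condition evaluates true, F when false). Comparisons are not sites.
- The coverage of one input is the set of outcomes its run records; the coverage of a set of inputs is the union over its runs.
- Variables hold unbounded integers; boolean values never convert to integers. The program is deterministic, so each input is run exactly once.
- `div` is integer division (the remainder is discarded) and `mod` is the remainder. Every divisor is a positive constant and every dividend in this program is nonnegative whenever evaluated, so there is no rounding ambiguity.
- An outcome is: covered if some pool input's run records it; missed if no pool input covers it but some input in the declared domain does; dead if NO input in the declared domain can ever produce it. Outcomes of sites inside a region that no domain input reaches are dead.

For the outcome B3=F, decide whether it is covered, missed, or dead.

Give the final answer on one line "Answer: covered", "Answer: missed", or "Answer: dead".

B3=F is recorded by pool input(s) 1, 3, 4 -> covered

Answer: covered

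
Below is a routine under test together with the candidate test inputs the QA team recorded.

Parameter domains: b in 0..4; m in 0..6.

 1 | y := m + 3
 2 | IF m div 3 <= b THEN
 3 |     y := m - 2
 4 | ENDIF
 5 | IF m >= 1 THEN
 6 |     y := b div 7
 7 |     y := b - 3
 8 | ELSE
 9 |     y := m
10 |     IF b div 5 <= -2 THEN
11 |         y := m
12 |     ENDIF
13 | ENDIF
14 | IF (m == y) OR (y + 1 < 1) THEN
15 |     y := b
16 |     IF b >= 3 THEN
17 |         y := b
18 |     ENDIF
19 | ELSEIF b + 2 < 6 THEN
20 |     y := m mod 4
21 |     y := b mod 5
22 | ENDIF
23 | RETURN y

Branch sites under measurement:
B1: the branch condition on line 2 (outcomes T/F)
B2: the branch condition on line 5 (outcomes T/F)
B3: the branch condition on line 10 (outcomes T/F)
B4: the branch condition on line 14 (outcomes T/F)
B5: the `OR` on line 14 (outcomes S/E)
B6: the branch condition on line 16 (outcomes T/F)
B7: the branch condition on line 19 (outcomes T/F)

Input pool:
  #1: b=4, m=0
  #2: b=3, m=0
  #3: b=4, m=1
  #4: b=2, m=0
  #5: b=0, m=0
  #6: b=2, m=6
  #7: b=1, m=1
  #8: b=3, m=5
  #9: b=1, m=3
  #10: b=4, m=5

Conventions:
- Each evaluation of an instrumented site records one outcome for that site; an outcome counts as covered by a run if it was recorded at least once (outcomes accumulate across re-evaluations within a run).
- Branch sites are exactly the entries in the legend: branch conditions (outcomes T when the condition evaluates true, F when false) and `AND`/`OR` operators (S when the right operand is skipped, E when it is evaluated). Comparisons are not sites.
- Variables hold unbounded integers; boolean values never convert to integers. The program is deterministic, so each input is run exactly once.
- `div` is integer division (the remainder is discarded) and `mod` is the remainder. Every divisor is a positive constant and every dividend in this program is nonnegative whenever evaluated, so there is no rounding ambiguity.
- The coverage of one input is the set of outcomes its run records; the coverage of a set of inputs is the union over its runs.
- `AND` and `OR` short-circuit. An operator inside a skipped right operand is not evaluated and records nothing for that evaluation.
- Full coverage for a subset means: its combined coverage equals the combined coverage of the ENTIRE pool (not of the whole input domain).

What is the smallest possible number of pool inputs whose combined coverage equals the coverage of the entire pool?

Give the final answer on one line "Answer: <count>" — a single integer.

#1 (b=4, m=0) -> B1->T, B2->F, B3->F, B5->S, B4->T, B6->T; covered: B1=T, B2=F, B3=F, B4=T, B5=S, B6=T
#2 (b=3, m=0) -> B1->T, B2->F, B3->F, B5->S, B4->T, B6->T; covered: B1=T, B2=F, B3=F, B4=T, B5=S, B6=T
#3 (b=4, m=1) -> B1->T, B2->T, B5->S, B4->T, B6->T; covered: B1=T, B2=T, B4=T, B5=S, B6=T
#4 (b=2, m=0) -> B1->T, B2->F, B3->F, B5->S, B4->T, B6->F; covered: B1=T, B2=F, B3=F, B4=T, B5=S, B6=F
#5 (b=0, m=0) -> B1->T, B2->F, B3->F, B5->S, B4->T, B6->F; covered: B1=T, B2=F, B3=F, B4=T, B5=S, B6=F
#6 (b=2, m=6) -> B1->T, B2->T, B5->E, B4->T, B6->F; covered: B1=T, B2=T, B4=T, B5=E, B6=F
#7 (b=1, m=1) -> B1->T, B2->T, B5->E, B4->T, B6->F; covered: B1=T, B2=T, B4=T, B5=E, B6=F
#8 (b=3, m=5) -> B1->T, B2->T, B5->E, B4->F, B7->T; covered: B1=T, B2=T, B4=F, B5=E, B7=T
#9 (b=1, m=3) -> B1->T, B2->T, B5->E, B4->T, B6->F; covered: B1=T, B2=T, B4=T, B5=E, B6=F
#10 (b=4, m=5) -> B1->T, B2->T, B5->E, B4->F, B7->F; covered: B1=T, B2=T, B4=F, B5=E, B7=F
together the pool reaches 12 outcomes: B1=T, B2=T, B2=F, B3=F, B4=T, B4=F, B5=S, B5=E, B6=T, B6=F, B7=T, B7=F
checked all size-1 subsets: none covers 12 outcomes (max 6/12)
checked all size-2 subsets: none covers 12 outcomes (max 10/12)
checked all size-3 subsets: none covers 12 outcomes (max 11/12)
the canonical winner is {1, 4, 8, 10}: size 4, full 12-outcome coverage, earliest index list among size-4 covers

Answer: 4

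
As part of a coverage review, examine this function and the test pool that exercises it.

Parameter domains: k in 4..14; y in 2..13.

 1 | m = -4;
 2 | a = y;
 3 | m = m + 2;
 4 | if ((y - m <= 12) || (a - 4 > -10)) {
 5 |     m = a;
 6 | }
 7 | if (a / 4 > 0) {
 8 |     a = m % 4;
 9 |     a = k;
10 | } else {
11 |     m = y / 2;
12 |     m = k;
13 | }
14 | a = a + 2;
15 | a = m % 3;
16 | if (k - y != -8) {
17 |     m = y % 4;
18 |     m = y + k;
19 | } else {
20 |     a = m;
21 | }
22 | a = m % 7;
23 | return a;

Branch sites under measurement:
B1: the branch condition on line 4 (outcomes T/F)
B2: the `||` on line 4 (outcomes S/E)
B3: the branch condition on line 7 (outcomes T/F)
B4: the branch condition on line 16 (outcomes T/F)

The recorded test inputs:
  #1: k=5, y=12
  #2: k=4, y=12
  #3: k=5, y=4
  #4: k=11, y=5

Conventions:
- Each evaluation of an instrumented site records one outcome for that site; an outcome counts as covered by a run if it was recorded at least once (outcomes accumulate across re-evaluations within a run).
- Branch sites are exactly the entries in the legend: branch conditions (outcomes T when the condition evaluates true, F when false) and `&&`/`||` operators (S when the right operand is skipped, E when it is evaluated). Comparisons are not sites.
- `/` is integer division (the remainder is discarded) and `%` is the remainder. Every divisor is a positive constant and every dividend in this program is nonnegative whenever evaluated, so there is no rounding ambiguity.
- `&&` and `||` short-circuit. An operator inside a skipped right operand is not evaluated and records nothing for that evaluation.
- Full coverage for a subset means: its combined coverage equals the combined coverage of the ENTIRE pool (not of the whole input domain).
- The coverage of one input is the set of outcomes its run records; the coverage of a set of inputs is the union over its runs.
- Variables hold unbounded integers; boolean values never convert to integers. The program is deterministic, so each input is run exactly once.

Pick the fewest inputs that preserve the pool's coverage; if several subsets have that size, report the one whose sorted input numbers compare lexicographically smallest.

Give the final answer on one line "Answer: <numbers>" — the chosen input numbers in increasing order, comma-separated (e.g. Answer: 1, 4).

#1 (k=5, y=12) -> covered: B1=T, B2=E, B3=T, B4=T
#2 (k=4, y=12) -> covered: B1=T, B2=E, B3=T, B4=F
#3 (k=5, y=4) -> covered: B1=T, B2=S, B3=T, B4=T
#4 (k=11, y=5) -> covered: B1=T, B2=S, B3=T, B4=T
union over all inputs: B1=T, B2=S, B2=E, B3=T, B4=T, B4=F (6 outcomes)
size 1 is not enough: best union over all size-1 subsets is 4/6
the canonical winner is {2, 3}: size 2, full 6-outcome coverage, earliest index list among size-2 covers

Answer: 2, 3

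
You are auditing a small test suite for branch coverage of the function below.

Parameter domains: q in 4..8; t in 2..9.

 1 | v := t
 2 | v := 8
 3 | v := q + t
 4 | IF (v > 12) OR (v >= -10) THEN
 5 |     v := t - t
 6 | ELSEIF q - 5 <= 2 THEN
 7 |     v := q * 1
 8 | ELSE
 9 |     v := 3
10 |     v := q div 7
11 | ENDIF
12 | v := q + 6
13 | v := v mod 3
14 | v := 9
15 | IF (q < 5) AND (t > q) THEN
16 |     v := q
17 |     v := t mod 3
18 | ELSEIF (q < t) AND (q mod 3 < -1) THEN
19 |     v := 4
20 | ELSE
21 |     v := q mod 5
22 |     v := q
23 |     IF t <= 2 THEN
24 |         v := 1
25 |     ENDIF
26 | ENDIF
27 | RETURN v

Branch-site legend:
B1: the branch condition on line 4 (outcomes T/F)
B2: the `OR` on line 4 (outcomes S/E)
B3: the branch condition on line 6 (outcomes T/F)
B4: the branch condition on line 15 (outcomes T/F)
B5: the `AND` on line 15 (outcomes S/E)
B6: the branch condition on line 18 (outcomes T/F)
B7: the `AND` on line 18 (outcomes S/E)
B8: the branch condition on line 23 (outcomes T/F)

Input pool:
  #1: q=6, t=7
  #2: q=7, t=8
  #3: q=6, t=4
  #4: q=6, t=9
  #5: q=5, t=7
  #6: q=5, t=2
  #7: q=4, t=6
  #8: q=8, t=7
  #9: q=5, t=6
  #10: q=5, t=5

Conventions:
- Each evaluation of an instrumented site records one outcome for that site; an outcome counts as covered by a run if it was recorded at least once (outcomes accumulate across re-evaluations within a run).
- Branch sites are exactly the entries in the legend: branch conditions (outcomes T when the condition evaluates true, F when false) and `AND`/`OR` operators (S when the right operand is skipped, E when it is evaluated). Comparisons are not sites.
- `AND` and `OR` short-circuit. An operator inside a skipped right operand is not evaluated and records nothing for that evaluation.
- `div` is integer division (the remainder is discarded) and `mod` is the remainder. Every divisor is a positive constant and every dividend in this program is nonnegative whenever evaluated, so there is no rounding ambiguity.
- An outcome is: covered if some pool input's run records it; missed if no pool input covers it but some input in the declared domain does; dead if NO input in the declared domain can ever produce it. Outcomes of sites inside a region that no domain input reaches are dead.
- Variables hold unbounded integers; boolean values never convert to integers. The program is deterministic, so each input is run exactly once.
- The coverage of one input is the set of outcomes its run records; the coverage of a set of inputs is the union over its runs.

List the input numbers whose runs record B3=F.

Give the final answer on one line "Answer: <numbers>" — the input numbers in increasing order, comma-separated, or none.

input #1 (q=6, t=7): misses B3=F
input #2 (q=7, t=8): misses B3=F
input #3 (q=6, t=4): misses B3=F
input #4 (q=6, t=9): misses B3=F
input #5 (q=5, t=7): misses B3=F
input #6 (q=5, t=2): misses B3=F
input #7 (q=4, t=6): misses B3=F
input #8 (q=8, t=7): misses B3=F
input #9 (q=5, t=6): misses B3=F
input #10 (q=5, t=5): misses B3=F

Answer: none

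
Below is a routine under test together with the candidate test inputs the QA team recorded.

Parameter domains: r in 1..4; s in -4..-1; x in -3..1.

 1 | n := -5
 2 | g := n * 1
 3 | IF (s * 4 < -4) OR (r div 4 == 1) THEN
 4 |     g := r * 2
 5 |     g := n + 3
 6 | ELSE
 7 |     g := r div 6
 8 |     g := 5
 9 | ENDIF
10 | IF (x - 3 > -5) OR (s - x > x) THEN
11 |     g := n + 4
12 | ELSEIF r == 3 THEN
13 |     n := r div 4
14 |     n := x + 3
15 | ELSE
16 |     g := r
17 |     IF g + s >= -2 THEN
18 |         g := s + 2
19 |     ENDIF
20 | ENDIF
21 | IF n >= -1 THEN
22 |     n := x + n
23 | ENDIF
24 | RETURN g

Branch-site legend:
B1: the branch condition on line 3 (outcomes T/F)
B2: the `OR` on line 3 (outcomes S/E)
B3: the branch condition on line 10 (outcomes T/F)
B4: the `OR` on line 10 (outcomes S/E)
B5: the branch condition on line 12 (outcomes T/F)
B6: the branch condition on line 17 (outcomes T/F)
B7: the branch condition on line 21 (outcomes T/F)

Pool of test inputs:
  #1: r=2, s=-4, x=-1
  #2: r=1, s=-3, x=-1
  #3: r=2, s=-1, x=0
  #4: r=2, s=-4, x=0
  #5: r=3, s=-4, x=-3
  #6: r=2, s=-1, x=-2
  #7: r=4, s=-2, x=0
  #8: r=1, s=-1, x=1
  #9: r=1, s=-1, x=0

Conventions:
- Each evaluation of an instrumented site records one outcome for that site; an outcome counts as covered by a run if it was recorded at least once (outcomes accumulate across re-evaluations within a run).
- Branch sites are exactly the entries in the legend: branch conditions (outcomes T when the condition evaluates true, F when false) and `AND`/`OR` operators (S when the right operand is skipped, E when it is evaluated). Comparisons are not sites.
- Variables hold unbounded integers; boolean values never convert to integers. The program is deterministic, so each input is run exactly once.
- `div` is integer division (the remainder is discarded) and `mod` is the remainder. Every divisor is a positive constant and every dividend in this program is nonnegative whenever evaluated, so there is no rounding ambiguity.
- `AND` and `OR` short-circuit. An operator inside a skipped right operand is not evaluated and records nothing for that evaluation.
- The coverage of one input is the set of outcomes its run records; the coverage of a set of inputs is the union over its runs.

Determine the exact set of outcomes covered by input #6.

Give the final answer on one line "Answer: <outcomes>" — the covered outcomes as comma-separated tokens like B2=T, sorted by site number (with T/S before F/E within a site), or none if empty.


Event log for input #6 (r=2, s=-1, x=-2):
  B2->E, B1->F, B4->E, B3->T, B7->F
collecting distinct outcomes: B1=F, B2=E, B3=T, B4=E, B7=F
Answer: B1=F, B2=E, B3=T, B4=E, B7=F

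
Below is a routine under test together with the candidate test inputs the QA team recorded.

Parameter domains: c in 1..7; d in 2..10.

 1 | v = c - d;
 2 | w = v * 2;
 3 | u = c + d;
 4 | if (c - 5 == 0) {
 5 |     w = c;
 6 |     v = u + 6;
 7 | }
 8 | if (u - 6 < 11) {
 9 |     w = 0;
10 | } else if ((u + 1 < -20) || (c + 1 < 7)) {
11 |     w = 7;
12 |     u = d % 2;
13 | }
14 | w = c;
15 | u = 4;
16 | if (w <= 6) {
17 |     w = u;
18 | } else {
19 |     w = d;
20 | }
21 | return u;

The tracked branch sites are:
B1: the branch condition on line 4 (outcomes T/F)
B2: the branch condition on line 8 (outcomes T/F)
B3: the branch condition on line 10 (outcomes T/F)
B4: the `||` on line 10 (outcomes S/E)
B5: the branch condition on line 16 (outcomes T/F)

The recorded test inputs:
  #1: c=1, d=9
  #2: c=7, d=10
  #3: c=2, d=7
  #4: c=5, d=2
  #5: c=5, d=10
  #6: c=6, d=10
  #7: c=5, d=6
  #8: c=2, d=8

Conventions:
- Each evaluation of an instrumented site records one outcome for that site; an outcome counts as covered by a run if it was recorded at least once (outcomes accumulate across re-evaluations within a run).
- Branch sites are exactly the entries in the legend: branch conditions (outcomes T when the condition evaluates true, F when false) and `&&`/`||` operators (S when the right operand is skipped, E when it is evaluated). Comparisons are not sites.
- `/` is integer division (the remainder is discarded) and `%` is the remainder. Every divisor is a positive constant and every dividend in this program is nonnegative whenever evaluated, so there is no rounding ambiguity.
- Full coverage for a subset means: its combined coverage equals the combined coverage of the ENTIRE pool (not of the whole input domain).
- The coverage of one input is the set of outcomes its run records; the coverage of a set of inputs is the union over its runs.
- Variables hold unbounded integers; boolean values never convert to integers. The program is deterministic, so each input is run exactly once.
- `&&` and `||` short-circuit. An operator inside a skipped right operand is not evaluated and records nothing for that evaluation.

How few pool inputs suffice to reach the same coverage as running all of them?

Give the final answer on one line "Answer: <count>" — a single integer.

#1 (c=1, d=9) -> B1->F, B2->T, B5->T; covered: B1=F, B2=T, B5=T
#2 (c=7, d=10) -> B1->F, B2->F, B4->E, B3->F, B5->F; covered: B1=F, B2=F, B3=F, B4=E, B5=F
#3 (c=2, d=7) -> B1->F, B2->T, B5->T; covered: B1=F, B2=T, B5=T
#4 (c=5, d=2) -> B1->T, B2->T, B5->T; covered: B1=T, B2=T, B5=T
#5 (c=5, d=10) -> B1->T, B2->T, B5->T; covered: B1=T, B2=T, B5=T
#6 (c=6, d=10) -> B1->F, B2->T, B5->T; covered: B1=F, B2=T, B5=T
#7 (c=5, d=6) -> B1->T, B2->T, B5->T; covered: B1=T, B2=T, B5=T
#8 (c=2, d=8) -> B1->F, B2->T, B5->T; covered: B1=F, B2=T, B5=T
the full pool covers 8 outcomes: B1=T, B1=F, B2=T, B2=F, B3=F, B4=E, B5=T, B5=F
checked all size-1 subsets: none covers 8 outcomes (max 5/8)
size 2: inputs {2, 4} cover all 8 outcomes, and no lexicographically smaller subset of this size does

Answer: 2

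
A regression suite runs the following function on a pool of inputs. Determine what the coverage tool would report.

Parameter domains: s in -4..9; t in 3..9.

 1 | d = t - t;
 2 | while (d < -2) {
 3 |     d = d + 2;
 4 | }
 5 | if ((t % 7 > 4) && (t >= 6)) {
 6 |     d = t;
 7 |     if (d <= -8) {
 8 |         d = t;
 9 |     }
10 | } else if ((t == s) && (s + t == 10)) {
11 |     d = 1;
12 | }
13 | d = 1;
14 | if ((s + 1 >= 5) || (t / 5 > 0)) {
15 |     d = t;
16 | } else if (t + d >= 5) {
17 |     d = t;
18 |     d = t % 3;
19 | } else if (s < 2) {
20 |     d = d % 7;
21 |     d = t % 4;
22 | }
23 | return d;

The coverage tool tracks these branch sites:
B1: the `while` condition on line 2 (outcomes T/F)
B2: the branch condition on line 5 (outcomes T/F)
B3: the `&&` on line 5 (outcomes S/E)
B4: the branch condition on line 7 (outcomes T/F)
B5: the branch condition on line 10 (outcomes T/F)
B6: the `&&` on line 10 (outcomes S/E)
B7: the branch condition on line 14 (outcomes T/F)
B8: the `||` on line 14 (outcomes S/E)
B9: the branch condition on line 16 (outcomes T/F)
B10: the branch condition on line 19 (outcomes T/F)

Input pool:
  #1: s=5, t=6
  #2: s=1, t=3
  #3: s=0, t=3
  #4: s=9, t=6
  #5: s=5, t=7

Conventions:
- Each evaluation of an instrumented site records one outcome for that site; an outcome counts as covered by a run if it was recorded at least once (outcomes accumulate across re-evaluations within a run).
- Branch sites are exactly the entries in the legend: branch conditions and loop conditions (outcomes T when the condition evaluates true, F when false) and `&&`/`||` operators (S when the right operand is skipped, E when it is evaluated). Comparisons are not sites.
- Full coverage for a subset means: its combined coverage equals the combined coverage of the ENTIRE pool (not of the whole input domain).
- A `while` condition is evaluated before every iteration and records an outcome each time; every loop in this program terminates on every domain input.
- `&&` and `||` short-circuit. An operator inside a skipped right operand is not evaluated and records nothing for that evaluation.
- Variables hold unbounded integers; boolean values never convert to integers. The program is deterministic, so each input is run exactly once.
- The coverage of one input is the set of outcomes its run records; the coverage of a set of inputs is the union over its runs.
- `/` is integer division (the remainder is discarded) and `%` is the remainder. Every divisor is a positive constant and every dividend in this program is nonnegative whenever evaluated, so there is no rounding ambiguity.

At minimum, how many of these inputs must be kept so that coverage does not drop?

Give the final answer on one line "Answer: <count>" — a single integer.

#1 (s=5, t=6) -> B1->F, B3->E, B2->T, B4->F, B8->S, B7->T; covered: B1=F, B2=T, B3=E, B4=F, B7=T, B8=S
#2 (s=1, t=3) -> B1->F, B3->S, B2->F, B6->S, B5->F, B8->E, B7->F, B9->F, B10->T; covered: B1=F, B2=F, B3=S, B5=F, B6=S, B7=F, B8=E, B9=F, B10=T
#3 (s=0, t=3) -> B1->F, B3->S, B2->F, B6->S, B5->F, B8->E, B7->F, B9->F, B10->T; covered: B1=F, B2=F, B3=S, B5=F, B6=S, B7=F, B8=E, B9=F, B10=T
#4 (s=9, t=6) -> B1->F, B3->E, B2->T, B4->F, B8->S, B7->T; covered: B1=F, B2=T, B3=E, B4=F, B7=T, B8=S
#5 (s=5, t=7) -> B1->F, B3->S, B2->F, B6->S, B5->F, B8->S, B7->T; covered: B1=F, B2=F, B3=S, B5=F, B6=S, B7=T, B8=S
pool-wide coverage (14 outcomes): B1=F, B2=T, B2=F, B3=S, B3=E, B4=F, B5=F, B6=S, B7=T, B7=F, B8=S, B8=E, B9=F, B10=T
size 1 is not enough: best union over all size-1 subsets is 9/14
the canonical winner is {1, 2}: size 2, full 14-outcome coverage, earliest index list among size-2 covers

Answer: 2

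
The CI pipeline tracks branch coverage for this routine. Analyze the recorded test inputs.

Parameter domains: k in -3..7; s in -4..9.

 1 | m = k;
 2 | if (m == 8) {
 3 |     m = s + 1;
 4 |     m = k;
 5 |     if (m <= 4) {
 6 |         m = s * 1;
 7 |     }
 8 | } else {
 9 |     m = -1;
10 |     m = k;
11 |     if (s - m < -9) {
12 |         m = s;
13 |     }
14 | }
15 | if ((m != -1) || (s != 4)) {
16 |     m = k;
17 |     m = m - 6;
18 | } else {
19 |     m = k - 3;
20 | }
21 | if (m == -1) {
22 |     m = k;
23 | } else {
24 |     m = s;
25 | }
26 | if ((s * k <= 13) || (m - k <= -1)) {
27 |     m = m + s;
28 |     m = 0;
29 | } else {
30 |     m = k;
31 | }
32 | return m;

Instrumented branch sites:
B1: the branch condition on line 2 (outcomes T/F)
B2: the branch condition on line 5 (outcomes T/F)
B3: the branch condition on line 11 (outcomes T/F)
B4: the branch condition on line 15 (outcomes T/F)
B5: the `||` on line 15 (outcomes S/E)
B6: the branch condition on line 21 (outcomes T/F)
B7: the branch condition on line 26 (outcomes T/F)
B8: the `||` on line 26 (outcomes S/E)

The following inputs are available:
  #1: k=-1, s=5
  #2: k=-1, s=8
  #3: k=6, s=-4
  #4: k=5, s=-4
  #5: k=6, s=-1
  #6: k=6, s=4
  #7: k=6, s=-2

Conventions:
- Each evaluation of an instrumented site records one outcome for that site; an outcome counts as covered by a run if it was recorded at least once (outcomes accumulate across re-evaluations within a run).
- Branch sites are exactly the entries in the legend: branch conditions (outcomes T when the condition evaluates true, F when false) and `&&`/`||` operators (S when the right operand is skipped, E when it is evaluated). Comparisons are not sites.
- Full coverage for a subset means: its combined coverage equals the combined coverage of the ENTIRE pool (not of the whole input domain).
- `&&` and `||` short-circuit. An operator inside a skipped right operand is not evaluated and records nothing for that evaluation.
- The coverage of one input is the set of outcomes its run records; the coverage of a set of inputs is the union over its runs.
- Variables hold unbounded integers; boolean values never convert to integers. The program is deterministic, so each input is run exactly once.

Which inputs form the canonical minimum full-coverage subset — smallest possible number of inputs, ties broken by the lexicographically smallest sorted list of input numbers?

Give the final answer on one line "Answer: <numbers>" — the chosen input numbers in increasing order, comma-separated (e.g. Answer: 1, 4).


#1 (k=-1, s=5) -> covered: B1=F, B3=F, B4=T, B5=E, B6=F, B7=T, B8=S
#2 (k=-1, s=8) -> covered: B1=F, B3=F, B4=T, B5=E, B6=F, B7=T, B8=S
#3 (k=6, s=-4) -> covered: B1=F, B3=T, B4=T, B5=S, B6=F, B7=T, B8=S
#4 (k=5, s=-4) -> covered: B1=F, B3=F, B4=T, B5=S, B6=T, B7=T, B8=S
#5 (k=6, s=-1) -> covered: B1=F, B3=F, B4=T, B5=S, B6=F, B7=T, B8=S
#6 (k=6, s=4) -> covered: B1=F, B3=F, B4=T, B5=S, B6=F, B7=T, B8=E
#7 (k=6, s=-2) -> covered: B1=F, B3=F, B4=T, B5=S, B6=F, B7=T, B8=S
together the pool reaches 11 outcomes: B1=F, B3=T, B3=F, B4=T, B5=S, B5=E, B6=T, B6=F, B7=T, B8=S, B8=E
checked all size-1 subsets: none covers 11 outcomes (max 7/11)
checked all size-2 subsets: none covers 11 outcomes (max 9/11)
checked all size-3 subsets: none covers 11 outcomes (max 10/11)
size 4: inputs {1, 3, 4, 6} cover all 11 outcomes, and no lexicographically smaller subset of this size does
Answer: 1, 3, 4, 6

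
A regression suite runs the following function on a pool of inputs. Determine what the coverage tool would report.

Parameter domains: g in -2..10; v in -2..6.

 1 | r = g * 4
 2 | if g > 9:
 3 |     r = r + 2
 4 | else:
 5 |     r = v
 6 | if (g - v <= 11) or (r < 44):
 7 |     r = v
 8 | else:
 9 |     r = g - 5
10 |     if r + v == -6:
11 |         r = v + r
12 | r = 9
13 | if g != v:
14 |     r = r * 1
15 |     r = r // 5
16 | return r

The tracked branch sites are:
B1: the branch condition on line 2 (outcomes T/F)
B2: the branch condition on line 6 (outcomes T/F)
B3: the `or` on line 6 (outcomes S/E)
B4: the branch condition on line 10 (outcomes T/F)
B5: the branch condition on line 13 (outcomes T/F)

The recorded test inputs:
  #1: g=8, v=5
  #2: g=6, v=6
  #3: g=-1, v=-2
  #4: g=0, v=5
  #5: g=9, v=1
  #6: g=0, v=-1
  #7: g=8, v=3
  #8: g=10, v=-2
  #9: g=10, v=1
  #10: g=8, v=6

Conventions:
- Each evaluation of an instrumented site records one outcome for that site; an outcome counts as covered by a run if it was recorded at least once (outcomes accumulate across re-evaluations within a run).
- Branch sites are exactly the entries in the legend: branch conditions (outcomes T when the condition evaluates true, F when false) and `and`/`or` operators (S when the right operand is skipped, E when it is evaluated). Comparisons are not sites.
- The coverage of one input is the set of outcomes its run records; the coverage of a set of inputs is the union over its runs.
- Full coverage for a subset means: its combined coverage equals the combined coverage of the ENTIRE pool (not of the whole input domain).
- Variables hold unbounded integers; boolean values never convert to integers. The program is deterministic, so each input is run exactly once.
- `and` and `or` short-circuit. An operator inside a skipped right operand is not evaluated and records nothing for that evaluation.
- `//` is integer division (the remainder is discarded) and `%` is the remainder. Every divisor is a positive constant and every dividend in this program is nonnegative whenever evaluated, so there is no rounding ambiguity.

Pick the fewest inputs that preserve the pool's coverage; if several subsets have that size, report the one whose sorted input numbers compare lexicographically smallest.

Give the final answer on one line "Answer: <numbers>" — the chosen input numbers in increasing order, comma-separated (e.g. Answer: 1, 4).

#1 (g=8, v=5) -> B1->F, B3->S, B2->T, B5->T; covered: B1=F, B2=T, B3=S, B5=T
#2 (g=6, v=6) -> B1->F, B3->S, B2->T, B5->F; covered: B1=F, B2=T, B3=S, B5=F
#3 (g=-1, v=-2) -> B1->F, B3->S, B2->T, B5->T; covered: B1=F, B2=T, B3=S, B5=T
#4 (g=0, v=5) -> B1->F, B3->S, B2->T, B5->T; covered: B1=F, B2=T, B3=S, B5=T
#5 (g=9, v=1) -> B1->F, B3->S, B2->T, B5->T; covered: B1=F, B2=T, B3=S, B5=T
#6 (g=0, v=-1) -> B1->F, B3->S, B2->T, B5->T; covered: B1=F, B2=T, B3=S, B5=T
#7 (g=8, v=3) -> B1->F, B3->S, B2->T, B5->T; covered: B1=F, B2=T, B3=S, B5=T
#8 (g=10, v=-2) -> B1->T, B3->E, B2->T, B5->T; covered: B1=T, B2=T, B3=E, B5=T
#9 (g=10, v=1) -> B1->T, B3->S, B2->T, B5->T; covered: B1=T, B2=T, B3=S, B5=T
#10 (g=8, v=6) -> B1->F, B3->S, B2->T, B5->T; covered: B1=F, B2=T, B3=S, B5=T
the full pool covers 7 outcomes: B1=T, B1=F, B2=T, B3=S, B3=E, B5=T, B5=F
no size-1 subset reaches all 7 outcomes (best union: 4/7)
inputs {2, 8} (size 2) cover everything; no size-2 subset with a lexicographically smaller index list covers all 7

Answer: 2, 8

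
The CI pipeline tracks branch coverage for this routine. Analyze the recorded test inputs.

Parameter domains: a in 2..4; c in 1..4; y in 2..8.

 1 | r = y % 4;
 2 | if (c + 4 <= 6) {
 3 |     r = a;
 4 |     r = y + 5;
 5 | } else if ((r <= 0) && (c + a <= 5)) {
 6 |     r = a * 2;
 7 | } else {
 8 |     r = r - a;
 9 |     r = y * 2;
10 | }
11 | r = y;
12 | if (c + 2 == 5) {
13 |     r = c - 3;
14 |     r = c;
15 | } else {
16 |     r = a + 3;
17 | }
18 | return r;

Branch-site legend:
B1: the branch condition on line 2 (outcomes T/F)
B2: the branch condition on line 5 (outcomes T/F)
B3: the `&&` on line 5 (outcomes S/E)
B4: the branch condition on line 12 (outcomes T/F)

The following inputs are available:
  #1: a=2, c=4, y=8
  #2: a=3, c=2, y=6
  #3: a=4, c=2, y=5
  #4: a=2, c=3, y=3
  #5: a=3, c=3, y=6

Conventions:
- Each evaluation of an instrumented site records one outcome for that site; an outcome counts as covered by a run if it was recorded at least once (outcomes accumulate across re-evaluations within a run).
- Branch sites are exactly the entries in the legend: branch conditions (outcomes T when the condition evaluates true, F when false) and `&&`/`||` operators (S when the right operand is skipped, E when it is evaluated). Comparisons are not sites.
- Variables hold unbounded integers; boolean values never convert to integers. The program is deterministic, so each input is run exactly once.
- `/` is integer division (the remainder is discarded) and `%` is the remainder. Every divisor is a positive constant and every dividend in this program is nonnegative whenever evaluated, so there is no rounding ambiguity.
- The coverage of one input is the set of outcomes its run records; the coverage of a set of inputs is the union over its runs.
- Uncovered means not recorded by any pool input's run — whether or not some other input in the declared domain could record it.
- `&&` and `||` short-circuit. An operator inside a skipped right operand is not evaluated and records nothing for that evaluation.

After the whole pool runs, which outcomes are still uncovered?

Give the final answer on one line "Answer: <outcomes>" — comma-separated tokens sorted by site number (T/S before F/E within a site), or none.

run #1 (a=2, c=4, y=8) records B1=F, B2=F, B3=E, B4=F
run #2 (a=3, c=2, y=6) records B1=T, B4=F
run #3 (a=4, c=2, y=5) records B1=T, B4=F
run #4 (a=2, c=3, y=3) records B1=F, B2=F, B3=S, B4=T
run #5 (a=3, c=3, y=6) records B1=F, B2=F, B3=S, B4=T
union over the pool: B1=T, B1=F, B2=F, B3=S, B3=E, B4=T, B4=F
uncovered (1 of 8): B2=T

Answer: B2=T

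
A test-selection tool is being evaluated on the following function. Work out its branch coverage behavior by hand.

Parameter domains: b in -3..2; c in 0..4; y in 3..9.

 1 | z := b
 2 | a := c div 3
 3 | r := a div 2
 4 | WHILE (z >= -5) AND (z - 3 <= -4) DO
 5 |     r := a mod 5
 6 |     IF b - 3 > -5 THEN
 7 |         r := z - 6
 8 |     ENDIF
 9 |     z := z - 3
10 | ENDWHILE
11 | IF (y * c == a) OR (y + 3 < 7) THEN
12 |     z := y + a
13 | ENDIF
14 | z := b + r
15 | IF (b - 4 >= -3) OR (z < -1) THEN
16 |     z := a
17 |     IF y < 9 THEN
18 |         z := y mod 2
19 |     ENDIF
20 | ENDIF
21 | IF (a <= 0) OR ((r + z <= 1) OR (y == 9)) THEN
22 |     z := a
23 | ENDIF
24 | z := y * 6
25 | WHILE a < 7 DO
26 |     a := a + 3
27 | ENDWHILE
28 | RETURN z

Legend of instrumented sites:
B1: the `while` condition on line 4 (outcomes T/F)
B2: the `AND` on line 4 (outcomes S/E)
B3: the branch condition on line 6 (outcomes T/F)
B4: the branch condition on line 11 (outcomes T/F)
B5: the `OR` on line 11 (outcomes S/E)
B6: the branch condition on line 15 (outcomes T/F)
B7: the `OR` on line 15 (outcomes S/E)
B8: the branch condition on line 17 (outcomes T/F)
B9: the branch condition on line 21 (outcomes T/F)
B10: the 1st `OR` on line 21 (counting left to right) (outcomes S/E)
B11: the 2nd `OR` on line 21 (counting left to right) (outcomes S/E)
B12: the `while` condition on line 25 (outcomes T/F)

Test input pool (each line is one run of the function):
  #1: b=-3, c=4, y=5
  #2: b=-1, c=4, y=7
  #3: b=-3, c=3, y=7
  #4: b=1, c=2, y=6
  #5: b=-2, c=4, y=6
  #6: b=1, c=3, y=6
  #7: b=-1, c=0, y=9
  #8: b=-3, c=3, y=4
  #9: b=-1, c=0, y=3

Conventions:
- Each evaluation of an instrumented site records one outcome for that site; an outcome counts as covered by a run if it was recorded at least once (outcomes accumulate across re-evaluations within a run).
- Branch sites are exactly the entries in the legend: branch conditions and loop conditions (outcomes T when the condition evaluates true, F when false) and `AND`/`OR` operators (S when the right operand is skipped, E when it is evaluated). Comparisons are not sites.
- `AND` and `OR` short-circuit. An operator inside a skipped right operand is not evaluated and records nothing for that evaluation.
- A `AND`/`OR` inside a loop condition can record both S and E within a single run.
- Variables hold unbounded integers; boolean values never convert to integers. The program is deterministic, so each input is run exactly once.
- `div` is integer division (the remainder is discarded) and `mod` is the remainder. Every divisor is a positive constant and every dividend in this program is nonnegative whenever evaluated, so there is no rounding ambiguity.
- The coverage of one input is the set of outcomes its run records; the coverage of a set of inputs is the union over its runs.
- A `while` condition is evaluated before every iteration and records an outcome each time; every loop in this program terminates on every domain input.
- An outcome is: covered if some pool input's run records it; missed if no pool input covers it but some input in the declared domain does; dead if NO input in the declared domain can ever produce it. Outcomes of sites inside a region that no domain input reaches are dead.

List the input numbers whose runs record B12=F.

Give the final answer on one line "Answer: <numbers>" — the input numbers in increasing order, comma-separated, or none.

input #1 (b=-3, c=4, y=5): covers B12=F
input #2 (b=-1, c=4, y=7): covers B12=F
input #3 (b=-3, c=3, y=7): covers B12=F
input #4 (b=1, c=2, y=6): covers B12=F
input #5 (b=-2, c=4, y=6): covers B12=F
input #6 (b=1, c=3, y=6): covers B12=F
input #7 (b=-1, c=0, y=9): covers B12=F
input #8 (b=-3, c=3, y=4): covers B12=F
input #9 (b=-1, c=0, y=3): covers B12=F

Answer: 1, 2, 3, 4, 5, 6, 7, 8, 9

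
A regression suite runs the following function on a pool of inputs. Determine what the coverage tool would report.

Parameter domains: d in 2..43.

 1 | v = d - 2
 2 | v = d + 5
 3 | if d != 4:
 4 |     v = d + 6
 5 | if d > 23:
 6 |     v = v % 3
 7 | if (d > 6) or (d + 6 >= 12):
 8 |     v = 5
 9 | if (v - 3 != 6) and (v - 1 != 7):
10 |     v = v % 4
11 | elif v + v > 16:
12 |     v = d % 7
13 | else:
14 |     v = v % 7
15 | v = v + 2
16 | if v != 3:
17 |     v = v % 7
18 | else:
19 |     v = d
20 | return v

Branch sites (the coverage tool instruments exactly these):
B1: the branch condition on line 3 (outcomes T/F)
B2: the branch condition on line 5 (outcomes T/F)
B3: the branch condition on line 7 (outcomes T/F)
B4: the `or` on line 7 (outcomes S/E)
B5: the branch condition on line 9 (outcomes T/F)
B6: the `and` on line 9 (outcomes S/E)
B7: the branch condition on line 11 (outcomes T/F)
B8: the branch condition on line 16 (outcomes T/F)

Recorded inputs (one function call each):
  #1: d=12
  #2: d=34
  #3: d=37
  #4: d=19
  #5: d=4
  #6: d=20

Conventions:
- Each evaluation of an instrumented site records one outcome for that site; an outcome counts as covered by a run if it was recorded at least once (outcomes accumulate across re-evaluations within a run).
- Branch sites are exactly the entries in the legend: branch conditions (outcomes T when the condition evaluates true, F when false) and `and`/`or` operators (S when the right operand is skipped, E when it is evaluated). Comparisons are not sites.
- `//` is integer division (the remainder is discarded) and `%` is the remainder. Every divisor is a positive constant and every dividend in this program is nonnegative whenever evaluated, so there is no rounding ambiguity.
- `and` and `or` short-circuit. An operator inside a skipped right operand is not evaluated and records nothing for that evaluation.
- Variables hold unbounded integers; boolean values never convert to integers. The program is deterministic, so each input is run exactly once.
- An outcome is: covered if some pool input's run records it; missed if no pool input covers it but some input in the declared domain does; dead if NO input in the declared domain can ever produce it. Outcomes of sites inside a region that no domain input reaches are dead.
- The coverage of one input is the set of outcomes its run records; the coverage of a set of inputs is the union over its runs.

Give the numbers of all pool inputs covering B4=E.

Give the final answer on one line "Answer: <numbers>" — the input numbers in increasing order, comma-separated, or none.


input #1 (d=12): does not record B4=E
input #2 (d=34): does not record B4=E
input #3 (d=37): does not record B4=E
input #4 (d=19): does not record B4=E
input #5 (d=4): records B4=E
input #6 (d=20): does not record B4=E
Answer: 5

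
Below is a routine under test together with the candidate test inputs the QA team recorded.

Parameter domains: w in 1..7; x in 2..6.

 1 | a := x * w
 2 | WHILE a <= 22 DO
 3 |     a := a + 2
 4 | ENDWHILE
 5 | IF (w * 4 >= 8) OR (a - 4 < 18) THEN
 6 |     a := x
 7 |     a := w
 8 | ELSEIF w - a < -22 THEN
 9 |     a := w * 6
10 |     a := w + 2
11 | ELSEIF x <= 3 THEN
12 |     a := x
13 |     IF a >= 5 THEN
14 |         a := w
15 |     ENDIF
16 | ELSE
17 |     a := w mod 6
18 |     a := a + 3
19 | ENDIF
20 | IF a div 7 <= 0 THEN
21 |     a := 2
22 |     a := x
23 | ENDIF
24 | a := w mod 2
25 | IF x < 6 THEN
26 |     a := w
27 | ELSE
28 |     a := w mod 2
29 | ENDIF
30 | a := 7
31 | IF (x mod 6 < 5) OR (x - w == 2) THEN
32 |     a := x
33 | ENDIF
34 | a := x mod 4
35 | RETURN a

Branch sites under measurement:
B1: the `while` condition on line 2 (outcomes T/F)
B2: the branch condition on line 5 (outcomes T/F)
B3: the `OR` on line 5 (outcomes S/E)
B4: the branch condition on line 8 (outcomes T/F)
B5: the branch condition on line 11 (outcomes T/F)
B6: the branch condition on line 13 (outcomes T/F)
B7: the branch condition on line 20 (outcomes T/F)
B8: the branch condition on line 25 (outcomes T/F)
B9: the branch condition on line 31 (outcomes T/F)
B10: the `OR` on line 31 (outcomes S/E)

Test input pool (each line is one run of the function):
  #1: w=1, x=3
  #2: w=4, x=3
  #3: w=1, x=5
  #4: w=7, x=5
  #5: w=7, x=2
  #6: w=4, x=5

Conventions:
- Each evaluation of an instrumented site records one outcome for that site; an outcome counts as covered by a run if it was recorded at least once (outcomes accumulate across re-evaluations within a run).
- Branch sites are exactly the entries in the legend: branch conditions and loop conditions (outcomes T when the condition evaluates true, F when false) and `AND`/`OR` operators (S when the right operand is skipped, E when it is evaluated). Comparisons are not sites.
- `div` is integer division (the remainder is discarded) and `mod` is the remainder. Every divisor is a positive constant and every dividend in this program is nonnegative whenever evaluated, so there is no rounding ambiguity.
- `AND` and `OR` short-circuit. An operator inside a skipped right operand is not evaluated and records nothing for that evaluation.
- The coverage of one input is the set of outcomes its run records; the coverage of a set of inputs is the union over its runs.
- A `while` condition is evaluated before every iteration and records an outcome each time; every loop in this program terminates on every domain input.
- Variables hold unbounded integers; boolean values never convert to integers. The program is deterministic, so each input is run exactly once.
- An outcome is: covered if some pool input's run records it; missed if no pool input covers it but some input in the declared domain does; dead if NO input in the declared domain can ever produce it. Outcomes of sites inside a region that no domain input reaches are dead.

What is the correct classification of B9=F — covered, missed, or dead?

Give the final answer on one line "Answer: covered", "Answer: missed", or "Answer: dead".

B9=F is recorded by pool input(s) 3, 4, 6 -> covered

Answer: covered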